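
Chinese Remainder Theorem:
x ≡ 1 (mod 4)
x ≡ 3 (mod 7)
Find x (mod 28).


M = 4*7 = 28
M1 = M/4 = 7, M2 = M/7 = 4
M1^(-1) mod 4 = 3, M2^(-1) mod 7 = 2
x = 1*7*3 + 3*4*2 = 45
45 mod 28 = 17
Check: 17 mod 4 = 1 ✓, 17 mod 7 = 3 ✓

x ≡ 17 (mod 28)


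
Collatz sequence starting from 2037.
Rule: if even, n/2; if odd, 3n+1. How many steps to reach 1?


2037 → 6112 → 3056 → 1528 → 764 → 382 → 191 → 574 → 287 → 862 → 431 → 1294 → 647 → 1942 → 971 → 2914 → 1457 → 4372 → 2186 → 1093 → 3280 → 1640 → 820 → 410 → 205 → 616 → 308 → 154 → 77 → 232 → 116 → 58 → 29 → 88 → 44 → 22 → 11 → 34 → 17 → 52 → 26 → 13 → 40 → 20 → 10 → 5 → 16 → 8 → 4 → 2 → 1
Total steps = 50

50 steps


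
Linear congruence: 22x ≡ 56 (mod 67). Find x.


GCD(22, 67) = 1, unique solution
a^(-1) mod 67 = 64
x = 64 * 56 mod 67 = 33

x ≡ 33 (mod 67)


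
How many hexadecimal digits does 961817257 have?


961817257 in base 16 = 39542AA9
Number of digits = 8

8 digits (base 16)


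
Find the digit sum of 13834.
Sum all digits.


1 + 3 + 8 + 3 + 4 = 19


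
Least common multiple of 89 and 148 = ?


GCD(89, 148) = 1
LCM = 89*148/1 = 13172/1 = 13172

LCM = 13172


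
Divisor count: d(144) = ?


144 = 2^4 × 3^2
d(144) = (4+1) × (2+1) = 15

15 divisors


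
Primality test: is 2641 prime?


2641 / 19 = 139 (exact division)
2641 is NOT prime.

No, 2641 is not prime


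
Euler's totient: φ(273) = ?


273 = 3 × 7 × 13
Prime factors: 3, 7, 13
φ(273) = 273 × (1-1/3) × (1-1/7) × (1-1/13)
= 273 × 2/3 × 6/7 × 12/13 = 144

φ(273) = 144


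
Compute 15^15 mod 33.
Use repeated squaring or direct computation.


15^1 mod 33 = 15
15^2 mod 33 = 27
15^3 mod 33 = 9
15^4 mod 33 = 3
15^5 mod 33 = 12
15^6 mod 33 = 15
15^7 mod 33 = 27
15^8 mod 33 = 9
15^9 mod 33 = 3
15^10 mod 33 = 12
15^11 mod 33 = 15
15^12 mod 33 = 27
15^13 mod 33 = 9
15^14 mod 33 = 3
15^15 mod 33 = 12


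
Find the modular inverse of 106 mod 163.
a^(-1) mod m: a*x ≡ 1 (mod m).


Use the extended Euclidean algorithm on (163, 106); each row r = 163*s + 106*t:
r=163, s=1, t=0
r=106, s=0, t=1
q=1: r=57, s=1, t=-1   [163*(1) + 106*(-1) = 57]
q=1: r=49, s=-1, t=2   [163*(-1) + 106*(2) = 49]
q=1: r=8, s=2, t=-3   [163*(2) + 106*(-3) = 8]
q=6: r=1, s=-13, t=20   [163*(-13) + 106*(20) = 1]
q=8: r=0, s=106, t=-163   [163*(106) + 106*(-163) = 0]
GCD = 1 with t = 20, so 106*(20) ≡ 1 (mod 163)
Inverse = 20 mod 163 = 20
Check: 106 * 20 = 2120 ≡ 1 (mod 163)

106^(-1) ≡ 20 (mod 163)


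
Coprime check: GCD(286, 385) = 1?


Euclidean algorithm:
385 = 1 * 286 + 99
286 = 2 * 99 + 88
99 = 1 * 88 + 11
88 = 8 * 11 + 0
GCD(286, 385) = 11

No, not coprime (GCD = 11)


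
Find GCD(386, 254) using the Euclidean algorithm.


386 = 1 * 254 + 132
254 = 1 * 132 + 122
132 = 1 * 122 + 10
122 = 12 * 10 + 2
10 = 5 * 2 + 0
GCD = 2


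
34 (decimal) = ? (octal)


34 (base 10) = 34 (decimal)
34 (decimal) = 42 (base 8)


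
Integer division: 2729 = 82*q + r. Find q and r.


2729 = 82 * 33 + 23
Check: 2706 + 23 = 2729

q = 33, r = 23


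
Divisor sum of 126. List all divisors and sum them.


Divisors of 126: 1, 2, 3, 6, 7, 9, 14, 18, 21, 42, 63, 126
Sum = 1 + 2 + 3 + 6 + 7 + 9 + 14 + 18 + 21 + 42 + 63 + 126 = 312

σ(126) = 312


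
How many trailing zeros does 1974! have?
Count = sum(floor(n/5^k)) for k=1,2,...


floor(1974/5) = 394
floor(1974/25) = 78
floor(1974/125) = 15
floor(1974/625) = 3
Total = 490

490 trailing zeros


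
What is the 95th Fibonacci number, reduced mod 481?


F(k) mod 481 for k=1..95:
1, 1, 2, 3, 5, 8, 13, 21, 34, 55, 89, 144, 233, 377, 129, 25, 154, 179, 333, 31, 364, 395, 278, 192, 470, 181, 170, 351, 40, 391, 431, 341, 291, 151, 442, 112, 73, 185, 258, 443, 220, 182, 402, 103, 24, 127, 151, 278, 429, 226, 174, 400, 93, 12, 105, 117, 222, 339, 80, 419, 18, 437, 455, 411, 385, 315, 219, 53, 272, 325, 116, 441, 76, 36, 112, 148, 260, 408, 187, 114, 301, 415, 235, 169, 404, 92, 15, 107, 122, 229, 351, 99, 450, 68, 37
F(95) mod 481 = 37


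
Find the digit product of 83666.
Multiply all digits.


8 × 3 × 6 × 6 × 6 = 5184


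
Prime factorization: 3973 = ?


3973 / 29 = 137
137 / 137 = 1
3973 = 29 × 137


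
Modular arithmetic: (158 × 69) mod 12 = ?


158 × 69 = 10902
10902 mod 12 = 6


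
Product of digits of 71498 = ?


7 × 1 × 4 × 9 × 8 = 2016


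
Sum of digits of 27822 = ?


2 + 7 + 8 + 2 + 2 = 21


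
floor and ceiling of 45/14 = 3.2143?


45/14 = 3.2143
floor = 3
ceil = 4

floor = 3, ceil = 4


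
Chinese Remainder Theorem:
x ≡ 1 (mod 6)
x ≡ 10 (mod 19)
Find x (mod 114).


M = 6*19 = 114
M1 = M/6 = 19, M2 = M/19 = 6
M1^(-1) mod 6 = 1, M2^(-1) mod 19 = 16
x = 1*19*1 + 10*6*16 = 979
979 mod 114 = 67
Check: 67 mod 6 = 1 ✓, 67 mod 19 = 10 ✓

x ≡ 67 (mod 114)


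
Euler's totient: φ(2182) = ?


2182 = 2 × 1091
Prime factors: 2, 1091
φ(2182) = 2182 × (1-1/2) × (1-1/1091)
= 2182 × 1/2 × 1090/1091 = 1090

φ(2182) = 1090


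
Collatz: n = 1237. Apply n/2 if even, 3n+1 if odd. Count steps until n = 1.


1237 → 3712 → 1856 → 928 → 464 → 232 → 116 → 58 → 29 → 88 → 44 → 22 → 11 → 34 → 17 → 52 → 26 → 13 → 40 → 20 → 10 → 5 → 16 → 8 → 4 → 2 → 1
Total steps = 26

26 steps


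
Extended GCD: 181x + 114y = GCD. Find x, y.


Tabular extended Euclidean (each row: r = 181*s + 114*t):
r=181, s=1, t=0
r=114, s=0, t=1
q=1: r=67, s=1, t=-1   [181*(1) + 114*(-1) = 67]
q=1: r=47, s=-1, t=2   [181*(-1) + 114*(2) = 47]
q=1: r=20, s=2, t=-3   [181*(2) + 114*(-3) = 20]
q=2: r=7, s=-5, t=8   [181*(-5) + 114*(8) = 7]
q=2: r=6, s=12, t=-19   [181*(12) + 114*(-19) = 6]
q=1: r=1, s=-17, t=27   [181*(-17) + 114*(27) = 1]
q=6: r=0, s=114, t=-181   [181*(114) + 114*(-181) = 0]
GCD = 1; from the row with r=1: x=-17, y=27
Check: 181*(-17) + 114*(27) = -3077 + 3078 = 1

GCD = 1, x = -17, y = 27


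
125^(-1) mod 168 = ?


Use the extended Euclidean algorithm on (168, 125); each row r = 168*s + 125*t:
r=168, s=1, t=0
r=125, s=0, t=1
q=1: r=43, s=1, t=-1   [168*(1) + 125*(-1) = 43]
q=2: r=39, s=-2, t=3   [168*(-2) + 125*(3) = 39]
q=1: r=4, s=3, t=-4   [168*(3) + 125*(-4) = 4]
q=9: r=3, s=-29, t=39   [168*(-29) + 125*(39) = 3]
q=1: r=1, s=32, t=-43   [168*(32) + 125*(-43) = 1]
q=3: r=0, s=-125, t=168   [168*(-125) + 125*(168) = 0]
GCD = 1 with t = -43, so 125*(-43) ≡ 1 (mod 168)
Inverse = -43 mod 168 = 125
Check: 125 * 125 = 15625 ≡ 1 (mod 168)

125^(-1) ≡ 125 (mod 168)


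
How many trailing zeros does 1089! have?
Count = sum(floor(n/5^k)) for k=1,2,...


floor(1089/5) = 217
floor(1089/25) = 43
floor(1089/125) = 8
floor(1089/625) = 1
Total = 269

269 trailing zeros


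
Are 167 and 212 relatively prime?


Euclidean algorithm:
212 = 1 * 167 + 45
167 = 3 * 45 + 32
45 = 1 * 32 + 13
32 = 2 * 13 + 6
13 = 2 * 6 + 1
6 = 6 * 1 + 0
GCD(167, 212) = 1

Yes, coprime (GCD = 1)


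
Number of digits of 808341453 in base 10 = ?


808341453 has 9 digits in base 10
floor(log10(808341453)) + 1 = floor(8.9076) + 1 = 9

9 digits (base 10)


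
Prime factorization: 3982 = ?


3982 / 2 = 1991
1991 / 11 = 181
181 / 181 = 1
3982 = 2 × 11 × 181


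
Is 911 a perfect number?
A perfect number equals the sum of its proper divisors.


Proper divisors of 911: 1
Sum = 1 = 1

No, 911 is not perfect (1 ≠ 911)


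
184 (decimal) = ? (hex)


184 (base 10) = 184 (decimal)
184 (decimal) = B8 (base 16)


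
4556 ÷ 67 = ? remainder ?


4556 = 67 * 68 + 0
Check: 4556 + 0 = 4556

q = 68, r = 0


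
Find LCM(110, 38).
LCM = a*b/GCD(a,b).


GCD(110, 38) = 2
LCM = 110*38/2 = 4180/2 = 2090

LCM = 2090


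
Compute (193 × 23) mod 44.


193 × 23 = 4439
4439 mod 44 = 39


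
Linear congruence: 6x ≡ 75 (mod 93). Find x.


GCD(6, 93) = 3 divides 75
Divide: 2x ≡ 25 (mod 31)
x ≡ 28 (mod 31)


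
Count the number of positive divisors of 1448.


1448 = 2^3 × 181^1
d(1448) = (3+1) × (1+1) = 8

8 divisors


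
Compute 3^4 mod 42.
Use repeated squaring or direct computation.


3^1 mod 42 = 3
3^2 mod 42 = 9
3^3 mod 42 = 27
3^4 mod 42 = 39


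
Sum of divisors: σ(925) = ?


Divisors of 925: 1, 5, 25, 37, 185, 925
Sum = 1 + 5 + 25 + 37 + 185 + 925 = 1178

σ(925) = 1178


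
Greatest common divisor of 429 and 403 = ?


429 = 1 * 403 + 26
403 = 15 * 26 + 13
26 = 2 * 13 + 0
GCD = 13


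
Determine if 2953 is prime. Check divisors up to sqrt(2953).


Check divisors up to sqrt(2953) = 54.3415
No divisors found.
2953 is prime.

Yes, 2953 is prime


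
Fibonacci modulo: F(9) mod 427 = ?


F(k) mod 427 for k=1..9:
1, 1, 2, 3, 5, 8, 13, 21, 34
F(9) mod 427 = 34


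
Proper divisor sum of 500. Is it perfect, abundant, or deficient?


Proper divisors: 1, 2, 4, 5, 10, 20, 25, 50, 100, 125, 250
Sum = 1 + 2 + 4 + 5 + 10 + 20 + 25 + 50 + 100 + 125 + 250 = 592
592 > 500 → abundant

s(500) = 592 (abundant)


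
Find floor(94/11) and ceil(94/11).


94/11 = 8.5455
floor = 8
ceil = 9

floor = 8, ceil = 9


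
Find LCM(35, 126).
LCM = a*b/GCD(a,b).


GCD(35, 126) = 7
LCM = 35*126/7 = 4410/7 = 630

LCM = 630


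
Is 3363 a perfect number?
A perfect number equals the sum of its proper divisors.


Proper divisors of 3363: 1, 3, 19, 57, 59, 177, 1121
Sum = 1 + 3 + 19 + 57 + 59 + 177 + 1121 = 1437

No, 3363 is not perfect (1437 ≠ 3363)


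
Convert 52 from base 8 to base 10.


52 (base 8) = 42 (decimal)
42 (decimal) = 42 (base 10)


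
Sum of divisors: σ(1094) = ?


Divisors of 1094: 1, 2, 547, 1094
Sum = 1 + 2 + 547 + 1094 = 1644

σ(1094) = 1644


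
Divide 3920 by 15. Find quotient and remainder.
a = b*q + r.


3920 = 15 * 261 + 5
Check: 3915 + 5 = 3920

q = 261, r = 5


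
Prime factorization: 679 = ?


679 / 7 = 97
97 / 97 = 1
679 = 7 × 97


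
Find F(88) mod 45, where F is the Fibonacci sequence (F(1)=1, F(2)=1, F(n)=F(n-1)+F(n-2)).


F(k) mod 45 for k=1..88:
1, 1, 2, 3, 5, 8, 13, 21, 34, 10, 44, 9, 8, 17, 25, 42, 22, 19, 41, 15, 11, 26, 37, 18, 10, 28, 38, 21, 14, 35, 4, 39, 43, 37, 35, 27, 17, 44, 16, 15, 31, 1, 32, 33, 20, 8, 28, 36, 19, 10, 29, 39, 23, 17, 40, 12, 7, 19, 26, 0, 26, 26, 7, 33, 40, 28, 23, 6, 29, 35, 19, 9, 28, 37, 20, 12, 32, 44, 31, 30, 16, 1, 17, 18, 35, 8, 43, 6
F(88) mod 45 = 6


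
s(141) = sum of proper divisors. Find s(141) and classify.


Proper divisors: 1, 3, 47
Sum = 1 + 3 + 47 = 51
51 < 141 → deficient

s(141) = 51 (deficient)


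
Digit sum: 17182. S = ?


1 + 7 + 1 + 8 + 2 = 19


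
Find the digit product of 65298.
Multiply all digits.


6 × 5 × 2 × 9 × 8 = 4320


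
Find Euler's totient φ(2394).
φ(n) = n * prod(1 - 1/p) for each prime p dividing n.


2394 = 2 × 3^2 × 7 × 19
Prime factors: 2, 3, 7, 19
φ(2394) = 2394 × (1-1/2) × (1-1/3) × (1-1/7) × (1-1/19)
= 2394 × 1/2 × 2/3 × 6/7 × 18/19 = 648

φ(2394) = 648


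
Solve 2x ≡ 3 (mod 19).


GCD(2, 19) = 1, unique solution
a^(-1) mod 19 = 10
x = 10 * 3 mod 19 = 11

x ≡ 11 (mod 19)


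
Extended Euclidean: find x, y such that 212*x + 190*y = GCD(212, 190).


Tabular extended Euclidean (each row: r = 212*s + 190*t):
r=212, s=1, t=0
r=190, s=0, t=1
q=1: r=22, s=1, t=-1   [212*(1) + 190*(-1) = 22]
q=8: r=14, s=-8, t=9   [212*(-8) + 190*(9) = 14]
q=1: r=8, s=9, t=-10   [212*(9) + 190*(-10) = 8]
q=1: r=6, s=-17, t=19   [212*(-17) + 190*(19) = 6]
q=1: r=2, s=26, t=-29   [212*(26) + 190*(-29) = 2]
q=3: r=0, s=-95, t=106   [212*(-95) + 190*(106) = 0]
GCD = 2; from the row with r=2: x=26, y=-29
Check: 212*(26) + 190*(-29) = 5512 - 5510 = 2

GCD = 2, x = 26, y = -29


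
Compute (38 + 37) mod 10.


38 + 37 = 75
75 mod 10 = 5


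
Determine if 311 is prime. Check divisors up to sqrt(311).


Check divisors up to sqrt(311) = 17.6352
No divisors found.
311 is prime.

Yes, 311 is prime


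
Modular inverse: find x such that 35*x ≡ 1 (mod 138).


Use the extended Euclidean algorithm on (138, 35); each row r = 138*s + 35*t:
r=138, s=1, t=0
r=35, s=0, t=1
q=3: r=33, s=1, t=-3   [138*(1) + 35*(-3) = 33]
q=1: r=2, s=-1, t=4   [138*(-1) + 35*(4) = 2]
q=16: r=1, s=17, t=-67   [138*(17) + 35*(-67) = 1]
q=2: r=0, s=-35, t=138   [138*(-35) + 35*(138) = 0]
GCD = 1 with t = -67, so 35*(-67) ≡ 1 (mod 138)
Inverse = -67 mod 138 = 71
Check: 35 * 71 = 2485 ≡ 1 (mod 138)

35^(-1) ≡ 71 (mod 138)


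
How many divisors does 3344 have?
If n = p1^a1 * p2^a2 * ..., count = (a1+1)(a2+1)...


3344 = 2^4 × 11^1 × 19^1
d(3344) = (4+1) × (1+1) × (1+1) = 20

20 divisors


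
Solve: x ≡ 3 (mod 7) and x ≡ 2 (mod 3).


M = 7*3 = 21
M1 = M/7 = 3, M2 = M/3 = 7
M1^(-1) mod 7 = 5, M2^(-1) mod 3 = 1
x = 3*3*5 + 2*7*1 = 59
59 mod 21 = 17
Check: 17 mod 7 = 3 ✓, 17 mod 3 = 2 ✓

x ≡ 17 (mod 21)


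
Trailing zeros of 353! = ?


floor(353/5) = 70
floor(353/25) = 14
floor(353/125) = 2
Total = 86

86 trailing zeros


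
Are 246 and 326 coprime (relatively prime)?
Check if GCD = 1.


Euclidean algorithm:
326 = 1 * 246 + 80
246 = 3 * 80 + 6
80 = 13 * 6 + 2
6 = 3 * 2 + 0
GCD(246, 326) = 2

No, not coprime (GCD = 2)


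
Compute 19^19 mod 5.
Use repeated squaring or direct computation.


19^1 mod 5 = 4
19^2 mod 5 = 1
19^3 mod 5 = 4
19^4 mod 5 = 1
19^5 mod 5 = 4
19^6 mod 5 = 1
19^7 mod 5 = 4
19^8 mod 5 = 1
19^9 mod 5 = 4
19^10 mod 5 = 1
19^11 mod 5 = 4
19^12 mod 5 = 1
19^13 mod 5 = 4
19^14 mod 5 = 1
19^15 mod 5 = 4
19^16 mod 5 = 1
19^17 mod 5 = 4
19^18 mod 5 = 1
19^19 mod 5 = 4


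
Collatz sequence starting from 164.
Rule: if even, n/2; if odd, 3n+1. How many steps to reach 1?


164 → 82 → 41 → 124 → 62 → 31 → 94 → 47 → 142 → 71 → 214 → 107 → 322 → 161 → 484 → 242 → 121 → 364 → 182 → 91 → 274 → 137 → 412 → 206 → 103 → 310 → 155 → 466 → 233 → 700 → 350 → 175 → 526 → 263 → 790 → 395 → 1186 → 593 → 1780 → 890 → 445 → 1336 → 668 → 334 → 167 → 502 → 251 → 754 → 377 → 1132 → 566 → 283 → 850 → 425 → 1276 → 638 → 319 → 958 → 479 → 1438 → 719 → 2158 → 1079 → 3238 → 1619 → 4858 → 2429 → 7288 → 3644 → 1822 → 911 → 2734 → 1367 → 4102 → 2051 → 6154 → 3077 → 9232 → 4616 → 2308 → 1154 → 577 → 1732 → 866 → 433 → 1300 → 650 → 325 → 976 → 488 → 244 → 122 → 61 → 184 → 92 → 46 → 23 → 70 → 35 → 106 → 53 → 160 → 80 → 40 → 20 → 10 → 5 → 16 → 8 → 4 → 2 → 1
Total steps = 111

111 steps


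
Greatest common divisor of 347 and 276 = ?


347 = 1 * 276 + 71
276 = 3 * 71 + 63
71 = 1 * 63 + 8
63 = 7 * 8 + 7
8 = 1 * 7 + 1
7 = 7 * 1 + 0
GCD = 1


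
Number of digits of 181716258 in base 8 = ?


181716258 in base 8 = 1265142442
Number of digits = 10

10 digits (base 8)


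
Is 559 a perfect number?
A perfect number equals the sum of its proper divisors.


Proper divisors of 559: 1, 13, 43
Sum = 1 + 13 + 43 = 57

No, 559 is not perfect (57 ≠ 559)


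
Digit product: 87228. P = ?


8 × 7 × 2 × 2 × 8 = 1792


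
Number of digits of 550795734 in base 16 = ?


550795734 in base 16 = 20D479D6
Number of digits = 8

8 digits (base 16)


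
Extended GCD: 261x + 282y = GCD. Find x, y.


Tabular extended Euclidean (each row: r = 261*s + 282*t):
r=261, s=1, t=0
r=282, s=0, t=1
q=0: r=261, s=1, t=0   [261*(1) + 282*(0) = 261]
q=1: r=21, s=-1, t=1   [261*(-1) + 282*(1) = 21]
q=12: r=9, s=13, t=-12   [261*(13) + 282*(-12) = 9]
q=2: r=3, s=-27, t=25   [261*(-27) + 282*(25) = 3]
q=3: r=0, s=94, t=-87   [261*(94) + 282*(-87) = 0]
GCD = 3; from the row with r=3: x=-27, y=25
Check: 261*(-27) + 282*(25) = -7047 + 7050 = 3

GCD = 3, x = -27, y = 25


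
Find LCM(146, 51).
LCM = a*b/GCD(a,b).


GCD(146, 51) = 1
LCM = 146*51/1 = 7446/1 = 7446

LCM = 7446


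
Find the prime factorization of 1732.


1732 / 2 = 866
866 / 2 = 433
433 / 433 = 1
1732 = 2^2 × 433


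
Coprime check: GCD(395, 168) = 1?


Euclidean algorithm:
395 = 2 * 168 + 59
168 = 2 * 59 + 50
59 = 1 * 50 + 9
50 = 5 * 9 + 5
9 = 1 * 5 + 4
5 = 1 * 4 + 1
4 = 4 * 1 + 0
GCD(395, 168) = 1

Yes, coprime (GCD = 1)


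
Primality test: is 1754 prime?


1754 / 2 = 877 (exact division)
1754 is NOT prime.

No, 1754 is not prime


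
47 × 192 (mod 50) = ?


47 × 192 = 9024
9024 mod 50 = 24


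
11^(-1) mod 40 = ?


Use the extended Euclidean algorithm on (40, 11); each row r = 40*s + 11*t:
r=40, s=1, t=0
r=11, s=0, t=1
q=3: r=7, s=1, t=-3   [40*(1) + 11*(-3) = 7]
q=1: r=4, s=-1, t=4   [40*(-1) + 11*(4) = 4]
q=1: r=3, s=2, t=-7   [40*(2) + 11*(-7) = 3]
q=1: r=1, s=-3, t=11   [40*(-3) + 11*(11) = 1]
q=3: r=0, s=11, t=-40   [40*(11) + 11*(-40) = 0]
GCD = 1 with t = 11, so 11*(11) ≡ 1 (mod 40)
Inverse = 11 mod 40 = 11
Check: 11 * 11 = 121 ≡ 1 (mod 40)

11^(-1) ≡ 11 (mod 40)


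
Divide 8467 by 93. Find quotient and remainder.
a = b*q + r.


8467 = 93 * 91 + 4
Check: 8463 + 4 = 8467

q = 91, r = 4


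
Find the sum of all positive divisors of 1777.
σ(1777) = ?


Divisors of 1777: 1, 1777
Sum = 1 + 1777 = 1778

σ(1777) = 1778


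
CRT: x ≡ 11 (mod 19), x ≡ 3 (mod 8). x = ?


M = 19*8 = 152
M1 = M/19 = 8, M2 = M/8 = 19
M1^(-1) mod 19 = 12, M2^(-1) mod 8 = 3
x = 11*8*12 + 3*19*3 = 1227
1227 mod 152 = 11
Check: 11 mod 19 = 11 ✓, 11 mod 8 = 3 ✓

x ≡ 11 (mod 152)


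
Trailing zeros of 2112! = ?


floor(2112/5) = 422
floor(2112/25) = 84
floor(2112/125) = 16
floor(2112/625) = 3
Total = 525

525 trailing zeros


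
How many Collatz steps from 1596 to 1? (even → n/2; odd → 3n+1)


1596 → 798 → 399 → 1198 → 599 → 1798 → 899 → 2698 → 1349 → 4048 → 2024 → 1012 → 506 → 253 → 760 → 380 → 190 → 95 → 286 → 143 → 430 → 215 → 646 → 323 → 970 → 485 → 1456 → 728 → 364 → 182 → 91 → 274 → 137 → 412 → 206 → 103 → 310 → 155 → 466 → 233 → 700 → 350 → 175 → 526 → 263 → 790 → 395 → 1186 → 593 → 1780 → 890 → 445 → 1336 → 668 → 334 → 167 → 502 → 251 → 754 → 377 → 1132 → 566 → 283 → 850 → 425 → 1276 → 638 → 319 → 958 → 479 → 1438 → 719 → 2158 → 1079 → 3238 → 1619 → 4858 → 2429 → 7288 → 3644 → 1822 → 911 → 2734 → 1367 → 4102 → 2051 → 6154 → 3077 → 9232 → 4616 → 2308 → 1154 → 577 → 1732 → 866 → 433 → 1300 → 650 → 325 → 976 → 488 → 244 → 122 → 61 → 184 → 92 → 46 → 23 → 70 → 35 → 106 → 53 → 160 → 80 → 40 → 20 → 10 → 5 → 16 → 8 → 4 → 2 → 1
Total steps = 122

122 steps


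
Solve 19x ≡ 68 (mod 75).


GCD(19, 75) = 1, unique solution
a^(-1) mod 75 = 4
x = 4 * 68 mod 75 = 47

x ≡ 47 (mod 75)


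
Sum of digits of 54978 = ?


5 + 4 + 9 + 7 + 8 = 33


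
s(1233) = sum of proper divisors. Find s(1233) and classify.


Proper divisors: 1, 3, 9, 137, 411
Sum = 1 + 3 + 9 + 137 + 411 = 561
561 < 1233 → deficient

s(1233) = 561 (deficient)


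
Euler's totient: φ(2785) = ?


2785 = 5 × 557
Prime factors: 5, 557
φ(2785) = 2785 × (1-1/5) × (1-1/557)
= 2785 × 4/5 × 556/557 = 2224

φ(2785) = 2224


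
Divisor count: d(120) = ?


120 = 2^3 × 3^1 × 5^1
d(120) = (3+1) × (1+1) × (1+1) = 16

16 divisors


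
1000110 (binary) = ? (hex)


1000110 (base 2) = 70 (decimal)
70 (decimal) = 46 (base 16)


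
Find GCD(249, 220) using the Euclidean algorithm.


249 = 1 * 220 + 29
220 = 7 * 29 + 17
29 = 1 * 17 + 12
17 = 1 * 12 + 5
12 = 2 * 5 + 2
5 = 2 * 2 + 1
2 = 2 * 1 + 0
GCD = 1


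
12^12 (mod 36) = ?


12^1 mod 36 = 12
12^2 mod 36 = 0
12^3 mod 36 = 0
12^4 mod 36 = 0
12^5 mod 36 = 0
12^6 mod 36 = 0
12^7 mod 36 = 0
12^8 mod 36 = 0
12^9 mod 36 = 0
12^10 mod 36 = 0
12^11 mod 36 = 0
12^12 mod 36 = 0


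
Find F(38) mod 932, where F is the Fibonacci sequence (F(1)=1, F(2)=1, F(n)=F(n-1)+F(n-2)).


F(k) mod 932 for k=1..38:
1, 1, 2, 3, 5, 8, 13, 21, 34, 55, 89, 144, 233, 377, 610, 55, 665, 720, 453, 241, 694, 3, 697, 700, 465, 233, 698, 931, 697, 696, 461, 225, 686, 911, 665, 644, 377, 89
F(38) mod 932 = 89


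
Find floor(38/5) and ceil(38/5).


38/5 = 7.6000
floor = 7
ceil = 8

floor = 7, ceil = 8


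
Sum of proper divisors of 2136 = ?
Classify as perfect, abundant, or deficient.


Proper divisors: 1, 2, 3, 4, 6, 8, 12, 24, 89, 178, 267, 356, 534, 712, 1068
Sum = 1 + 2 + 3 + 4 + 6 + 8 + 12 + 24 + 89 + 178 + 267 + 356 + 534 + 712 + 1068 = 3264
3264 > 2136 → abundant

s(2136) = 3264 (abundant)


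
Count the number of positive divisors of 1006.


1006 = 2^1 × 503^1
d(1006) = (1+1) × (1+1) = 4

4 divisors


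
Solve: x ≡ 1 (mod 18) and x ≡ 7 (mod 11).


M = 18*11 = 198
M1 = M/18 = 11, M2 = M/11 = 18
M1^(-1) mod 18 = 5, M2^(-1) mod 11 = 8
x = 1*11*5 + 7*18*8 = 1063
1063 mod 198 = 73
Check: 73 mod 18 = 1 ✓, 73 mod 11 = 7 ✓

x ≡ 73 (mod 198)


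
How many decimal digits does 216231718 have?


216231718 has 9 digits in base 10
floor(log10(216231718)) + 1 = floor(8.3349) + 1 = 9

9 digits (base 10)


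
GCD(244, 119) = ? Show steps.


244 = 2 * 119 + 6
119 = 19 * 6 + 5
6 = 1 * 5 + 1
5 = 5 * 1 + 0
GCD = 1


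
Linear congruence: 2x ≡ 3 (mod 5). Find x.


GCD(2, 5) = 1, unique solution
a^(-1) mod 5 = 3
x = 3 * 3 mod 5 = 4

x ≡ 4 (mod 5)


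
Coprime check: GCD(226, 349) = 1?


Euclidean algorithm:
349 = 1 * 226 + 123
226 = 1 * 123 + 103
123 = 1 * 103 + 20
103 = 5 * 20 + 3
20 = 6 * 3 + 2
3 = 1 * 2 + 1
2 = 2 * 1 + 0
GCD(226, 349) = 1

Yes, coprime (GCD = 1)


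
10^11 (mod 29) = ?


10^1 mod 29 = 10
10^2 mod 29 = 13
10^3 mod 29 = 14
10^4 mod 29 = 24
10^5 mod 29 = 8
10^6 mod 29 = 22
10^7 mod 29 = 17
10^8 mod 29 = 25
10^9 mod 29 = 18
10^10 mod 29 = 6
10^11 mod 29 = 2


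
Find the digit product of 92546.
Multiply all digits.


9 × 2 × 5 × 4 × 6 = 2160


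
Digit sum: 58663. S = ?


5 + 8 + 6 + 6 + 3 = 28


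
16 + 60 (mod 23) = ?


16 + 60 = 76
76 mod 23 = 7


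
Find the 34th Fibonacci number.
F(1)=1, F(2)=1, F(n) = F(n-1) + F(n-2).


Sequence: 1, 1, 2, 3, 5, 8, 13, 21, 34, 55, 89, 144, 233, 377, 610, 987, 1597, 2584, 4181, 6765, 10946, 17711, 28657, 46368, 75025, 121393, 196418, 317811, 514229, 832040, 1346269, 2178309, 3524578, 5702887
F(34) = 5702887


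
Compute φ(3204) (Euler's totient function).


3204 = 2^2 × 3^2 × 89
Prime factors: 2, 3, 89
φ(3204) = 3204 × (1-1/2) × (1-1/3) × (1-1/89)
= 3204 × 1/2 × 2/3 × 88/89 = 1056

φ(3204) = 1056


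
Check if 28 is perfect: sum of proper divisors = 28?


Proper divisors of 28: 1, 2, 4, 7, 14
Sum = 1 + 2 + 4 + 7 + 14 = 28

Yes, 28 is perfect (28 = 28)


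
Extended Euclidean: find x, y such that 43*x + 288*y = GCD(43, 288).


Tabular extended Euclidean (each row: r = 43*s + 288*t):
r=43, s=1, t=0
r=288, s=0, t=1
q=0: r=43, s=1, t=0   [43*(1) + 288*(0) = 43]
q=6: r=30, s=-6, t=1   [43*(-6) + 288*(1) = 30]
q=1: r=13, s=7, t=-1   [43*(7) + 288*(-1) = 13]
q=2: r=4, s=-20, t=3   [43*(-20) + 288*(3) = 4]
q=3: r=1, s=67, t=-10   [43*(67) + 288*(-10) = 1]
q=4: r=0, s=-288, t=43   [43*(-288) + 288*(43) = 0]
GCD = 1; from the row with r=1: x=67, y=-10
Check: 43*(67) + 288*(-10) = 2881 - 2880 = 1

GCD = 1, x = 67, y = -10


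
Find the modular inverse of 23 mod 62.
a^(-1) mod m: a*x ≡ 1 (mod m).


Use the extended Euclidean algorithm on (62, 23); each row r = 62*s + 23*t:
r=62, s=1, t=0
r=23, s=0, t=1
q=2: r=16, s=1, t=-2   [62*(1) + 23*(-2) = 16]
q=1: r=7, s=-1, t=3   [62*(-1) + 23*(3) = 7]
q=2: r=2, s=3, t=-8   [62*(3) + 23*(-8) = 2]
q=3: r=1, s=-10, t=27   [62*(-10) + 23*(27) = 1]
q=2: r=0, s=23, t=-62   [62*(23) + 23*(-62) = 0]
GCD = 1 with t = 27, so 23*(27) ≡ 1 (mod 62)
Inverse = 27 mod 62 = 27
Check: 23 * 27 = 621 ≡ 1 (mod 62)

23^(-1) ≡ 27 (mod 62)


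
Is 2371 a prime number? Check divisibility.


Check divisors up to sqrt(2371) = 48.6929
No divisors found.
2371 is prime.

Yes, 2371 is prime


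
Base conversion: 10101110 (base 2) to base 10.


10101110 (base 2) = 174 (decimal)
174 (decimal) = 174 (base 10)


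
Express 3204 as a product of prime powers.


3204 / 2 = 1602
1602 / 2 = 801
801 / 3 = 267
267 / 3 = 89
89 / 89 = 1
3204 = 2^2 × 3^2 × 89


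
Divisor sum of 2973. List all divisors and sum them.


Divisors of 2973: 1, 3, 991, 2973
Sum = 1 + 3 + 991 + 2973 = 3968

σ(2973) = 3968


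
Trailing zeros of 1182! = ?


floor(1182/5) = 236
floor(1182/25) = 47
floor(1182/125) = 9
floor(1182/625) = 1
Total = 293

293 trailing zeros


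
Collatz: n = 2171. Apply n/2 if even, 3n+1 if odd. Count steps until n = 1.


2171 → 6514 → 3257 → 9772 → 4886 → 2443 → 7330 → 3665 → 10996 → 5498 → 2749 → 8248 → 4124 → 2062 → 1031 → 3094 → 1547 → 4642 → 2321 → 6964 → 3482 → 1741 → 5224 → 2612 → 1306 → 653 → 1960 → 980 → 490 → 245 → 736 → 368 → 184 → 92 → 46 → 23 → 70 → 35 → 106 → 53 → 160 → 80 → 40 → 20 → 10 → 5 → 16 → 8 → 4 → 2 → 1
Total steps = 50

50 steps


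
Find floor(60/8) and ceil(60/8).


60/8 = 7.5000
floor = 7
ceil = 8

floor = 7, ceil = 8


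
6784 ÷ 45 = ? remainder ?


6784 = 45 * 150 + 34
Check: 6750 + 34 = 6784

q = 150, r = 34


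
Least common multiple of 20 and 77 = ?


GCD(20, 77) = 1
LCM = 20*77/1 = 1540/1 = 1540

LCM = 1540


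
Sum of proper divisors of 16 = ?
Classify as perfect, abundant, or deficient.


Proper divisors: 1, 2, 4, 8
Sum = 1 + 2 + 4 + 8 = 15
15 < 16 → deficient

s(16) = 15 (deficient)


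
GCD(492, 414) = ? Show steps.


492 = 1 * 414 + 78
414 = 5 * 78 + 24
78 = 3 * 24 + 6
24 = 4 * 6 + 0
GCD = 6


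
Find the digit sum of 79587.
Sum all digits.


7 + 9 + 5 + 8 + 7 = 36


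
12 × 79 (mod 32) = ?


12 × 79 = 948
948 mod 32 = 20


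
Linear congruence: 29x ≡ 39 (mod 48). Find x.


GCD(29, 48) = 1, unique solution
a^(-1) mod 48 = 5
x = 5 * 39 mod 48 = 3

x ≡ 3 (mod 48)


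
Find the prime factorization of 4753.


4753 / 7 = 679
679 / 7 = 97
97 / 97 = 1
4753 = 7^2 × 97


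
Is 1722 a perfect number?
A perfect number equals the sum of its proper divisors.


Proper divisors of 1722: 1, 2, 3, 6, 7, 14, 21, 41, 42, 82, 123, 246, 287, 574, 861
Sum = 1 + 2 + 3 + 6 + 7 + 14 + 21 + 41 + 42 + 82 + 123 + 246 + 287 + 574 + 861 = 2310

No, 1722 is not perfect (2310 ≠ 1722)


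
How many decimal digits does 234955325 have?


234955325 has 9 digits in base 10
floor(log10(234955325)) + 1 = floor(8.3710) + 1 = 9

9 digits (base 10)


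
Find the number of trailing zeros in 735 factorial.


floor(735/5) = 147
floor(735/25) = 29
floor(735/125) = 5
floor(735/625) = 1
Total = 182

182 trailing zeros


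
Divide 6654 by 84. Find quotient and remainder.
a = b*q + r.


6654 = 84 * 79 + 18
Check: 6636 + 18 = 6654

q = 79, r = 18


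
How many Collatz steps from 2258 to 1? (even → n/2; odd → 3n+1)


2258 → 1129 → 3388 → 1694 → 847 → 2542 → 1271 → 3814 → 1907 → 5722 → 2861 → 8584 → 4292 → 2146 → 1073 → 3220 → 1610 → 805 → 2416 → 1208 → 604 → 302 → 151 → 454 → 227 → 682 → 341 → 1024 → 512 → 256 → 128 → 64 → 32 → 16 → 8 → 4 → 2 → 1
Total steps = 37

37 steps


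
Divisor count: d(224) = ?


224 = 2^5 × 7^1
d(224) = (5+1) × (1+1) = 12

12 divisors


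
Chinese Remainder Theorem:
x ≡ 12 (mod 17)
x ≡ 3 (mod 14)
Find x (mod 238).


M = 17*14 = 238
M1 = M/17 = 14, M2 = M/14 = 17
M1^(-1) mod 17 = 11, M2^(-1) mod 14 = 5
x = 12*14*11 + 3*17*5 = 2103
2103 mod 238 = 199
Check: 199 mod 17 = 12 ✓, 199 mod 14 = 3 ✓

x ≡ 199 (mod 238)


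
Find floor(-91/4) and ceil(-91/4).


-91/4 = -22.7500
floor = -23
ceil = -22

floor = -23, ceil = -22


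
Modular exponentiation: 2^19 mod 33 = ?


2^1 mod 33 = 2
2^2 mod 33 = 4
2^3 mod 33 = 8
2^4 mod 33 = 16
2^5 mod 33 = 32
2^6 mod 33 = 31
2^7 mod 33 = 29
2^8 mod 33 = 25
2^9 mod 33 = 17
2^10 mod 33 = 1
2^11 mod 33 = 2
2^12 mod 33 = 4
2^13 mod 33 = 8
2^14 mod 33 = 16
2^15 mod 33 = 32
2^16 mod 33 = 31
2^17 mod 33 = 29
2^18 mod 33 = 25
2^19 mod 33 = 17


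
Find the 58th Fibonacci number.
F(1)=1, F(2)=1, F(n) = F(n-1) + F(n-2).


Sequence: 1, 1, 2, 3, 5, 8, 13, 21, 34, 55, 89, 144, 233, 377, 610, 987, 1597, 2584, 4181, 6765, 10946, 17711, 28657, 46368, 75025, 121393, 196418, 317811, 514229, 832040, 1346269, 2178309, 3524578, 5702887, 9227465, 14930352, 24157817, 39088169, 63245986, 102334155, 165580141, 267914296, 433494437, 701408733, 1134903170, 1836311903, 2971215073, 4807526976, 7778742049, 12586269025, 20365011074, 32951280099, 53316291173, 86267571272, 139583862445, 225851433717, 365435296162, 591286729879
F(58) = 591286729879


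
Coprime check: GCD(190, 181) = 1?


Euclidean algorithm:
190 = 1 * 181 + 9
181 = 20 * 9 + 1
9 = 9 * 1 + 0
GCD(190, 181) = 1

Yes, coprime (GCD = 1)


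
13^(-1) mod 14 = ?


Use the extended Euclidean algorithm on (14, 13); each row r = 14*s + 13*t:
r=14, s=1, t=0
r=13, s=0, t=1
q=1: r=1, s=1, t=-1   [14*(1) + 13*(-1) = 1]
q=13: r=0, s=-13, t=14   [14*(-13) + 13*(14) = 0]
GCD = 1 with t = -1, so 13*(-1) ≡ 1 (mod 14)
Inverse = -1 mod 14 = 13
Check: 13 * 13 = 169 ≡ 1 (mod 14)

13^(-1) ≡ 13 (mod 14)


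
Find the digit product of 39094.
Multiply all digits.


3 × 9 × 0 × 9 × 4 = 0


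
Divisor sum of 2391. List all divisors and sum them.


Divisors of 2391: 1, 3, 797, 2391
Sum = 1 + 3 + 797 + 2391 = 3192

σ(2391) = 3192


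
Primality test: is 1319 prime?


Check divisors up to sqrt(1319) = 36.3180
No divisors found.
1319 is prime.

Yes, 1319 is prime


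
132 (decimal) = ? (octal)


132 (base 10) = 132 (decimal)
132 (decimal) = 204 (base 8)


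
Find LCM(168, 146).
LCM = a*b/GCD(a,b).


GCD(168, 146) = 2
LCM = 168*146/2 = 24528/2 = 12264

LCM = 12264


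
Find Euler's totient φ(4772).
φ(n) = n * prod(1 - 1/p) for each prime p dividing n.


4772 = 2^2 × 1193
Prime factors: 2, 1193
φ(4772) = 4772 × (1-1/2) × (1-1/1193)
= 4772 × 1/2 × 1192/1193 = 2384

φ(4772) = 2384


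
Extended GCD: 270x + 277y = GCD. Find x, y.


Tabular extended Euclidean (each row: r = 270*s + 277*t):
r=270, s=1, t=0
r=277, s=0, t=1
q=0: r=270, s=1, t=0   [270*(1) + 277*(0) = 270]
q=1: r=7, s=-1, t=1   [270*(-1) + 277*(1) = 7]
q=38: r=4, s=39, t=-38   [270*(39) + 277*(-38) = 4]
q=1: r=3, s=-40, t=39   [270*(-40) + 277*(39) = 3]
q=1: r=1, s=79, t=-77   [270*(79) + 277*(-77) = 1]
q=3: r=0, s=-277, t=270   [270*(-277) + 277*(270) = 0]
GCD = 1; from the row with r=1: x=79, y=-77
Check: 270*(79) + 277*(-77) = 21330 - 21329 = 1

GCD = 1, x = 79, y = -77


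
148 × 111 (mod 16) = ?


148 × 111 = 16428
16428 mod 16 = 12


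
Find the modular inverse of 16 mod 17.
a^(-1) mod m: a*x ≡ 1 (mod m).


Use the extended Euclidean algorithm on (17, 16); each row r = 17*s + 16*t:
r=17, s=1, t=0
r=16, s=0, t=1
q=1: r=1, s=1, t=-1   [17*(1) + 16*(-1) = 1]
q=16: r=0, s=-16, t=17   [17*(-16) + 16*(17) = 0]
GCD = 1 with t = -1, so 16*(-1) ≡ 1 (mod 17)
Inverse = -1 mod 17 = 16
Check: 16 * 16 = 256 ≡ 1 (mod 17)

16^(-1) ≡ 16 (mod 17)


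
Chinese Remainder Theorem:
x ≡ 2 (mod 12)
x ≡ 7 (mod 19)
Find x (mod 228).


M = 12*19 = 228
M1 = M/12 = 19, M2 = M/19 = 12
M1^(-1) mod 12 = 7, M2^(-1) mod 19 = 8
x = 2*19*7 + 7*12*8 = 938
938 mod 228 = 26
Check: 26 mod 12 = 2 ✓, 26 mod 19 = 7 ✓

x ≡ 26 (mod 228)


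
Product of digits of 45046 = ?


4 × 5 × 0 × 4 × 6 = 0


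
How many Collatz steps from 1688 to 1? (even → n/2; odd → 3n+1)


1688 → 844 → 422 → 211 → 634 → 317 → 952 → 476 → 238 → 119 → 358 → 179 → 538 → 269 → 808 → 404 → 202 → 101 → 304 → 152 → 76 → 38 → 19 → 58 → 29 → 88 → 44 → 22 → 11 → 34 → 17 → 52 → 26 → 13 → 40 → 20 → 10 → 5 → 16 → 8 → 4 → 2 → 1
Total steps = 42

42 steps


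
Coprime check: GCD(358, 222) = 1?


Euclidean algorithm:
358 = 1 * 222 + 136
222 = 1 * 136 + 86
136 = 1 * 86 + 50
86 = 1 * 50 + 36
50 = 1 * 36 + 14
36 = 2 * 14 + 8
14 = 1 * 8 + 6
8 = 1 * 6 + 2
6 = 3 * 2 + 0
GCD(358, 222) = 2

No, not coprime (GCD = 2)


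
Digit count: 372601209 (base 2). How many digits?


372601209 in base 2 = 10110001101010111000101111001
Number of digits = 29

29 digits (base 2)


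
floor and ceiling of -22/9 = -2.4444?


-22/9 = -2.4444
floor = -3
ceil = -2

floor = -3, ceil = -2


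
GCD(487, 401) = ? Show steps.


487 = 1 * 401 + 86
401 = 4 * 86 + 57
86 = 1 * 57 + 29
57 = 1 * 29 + 28
29 = 1 * 28 + 1
28 = 28 * 1 + 0
GCD = 1


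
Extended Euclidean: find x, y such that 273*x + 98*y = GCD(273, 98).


Tabular extended Euclidean (each row: r = 273*s + 98*t):
r=273, s=1, t=0
r=98, s=0, t=1
q=2: r=77, s=1, t=-2   [273*(1) + 98*(-2) = 77]
q=1: r=21, s=-1, t=3   [273*(-1) + 98*(3) = 21]
q=3: r=14, s=4, t=-11   [273*(4) + 98*(-11) = 14]
q=1: r=7, s=-5, t=14   [273*(-5) + 98*(14) = 7]
q=2: r=0, s=14, t=-39   [273*(14) + 98*(-39) = 0]
GCD = 7; from the row with r=7: x=-5, y=14
Check: 273*(-5) + 98*(14) = -1365 + 1372 = 7

GCD = 7, x = -5, y = 14


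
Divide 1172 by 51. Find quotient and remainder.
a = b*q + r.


1172 = 51 * 22 + 50
Check: 1122 + 50 = 1172

q = 22, r = 50


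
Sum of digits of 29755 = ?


2 + 9 + 7 + 5 + 5 = 28


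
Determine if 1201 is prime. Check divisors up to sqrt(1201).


Check divisors up to sqrt(1201) = 34.6554
No divisors found.
1201 is prime.

Yes, 1201 is prime


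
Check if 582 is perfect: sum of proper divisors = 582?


Proper divisors of 582: 1, 2, 3, 6, 97, 194, 291
Sum = 1 + 2 + 3 + 6 + 97 + 194 + 291 = 594

No, 582 is not perfect (594 ≠ 582)


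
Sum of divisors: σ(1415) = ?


Divisors of 1415: 1, 5, 283, 1415
Sum = 1 + 5 + 283 + 1415 = 1704

σ(1415) = 1704


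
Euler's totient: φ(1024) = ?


1024 = 2^10
Prime factors: 2
φ(1024) = 1024 × (1-1/2)
= 1024 × 1/2 = 512

φ(1024) = 512


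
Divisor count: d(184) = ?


184 = 2^3 × 23^1
d(184) = (3+1) × (1+1) = 8

8 divisors


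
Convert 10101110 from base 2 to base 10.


10101110 (base 2) = 174 (decimal)
174 (decimal) = 174 (base 10)


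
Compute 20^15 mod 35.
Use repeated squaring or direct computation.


20^1 mod 35 = 20
20^2 mod 35 = 15
20^3 mod 35 = 20
20^4 mod 35 = 15
20^5 mod 35 = 20
20^6 mod 35 = 15
20^7 mod 35 = 20
20^8 mod 35 = 15
20^9 mod 35 = 20
20^10 mod 35 = 15
20^11 mod 35 = 20
20^12 mod 35 = 15
20^13 mod 35 = 20
20^14 mod 35 = 15
20^15 mod 35 = 20


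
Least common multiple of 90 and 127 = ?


GCD(90, 127) = 1
LCM = 90*127/1 = 11430/1 = 11430

LCM = 11430


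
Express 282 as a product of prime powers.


282 / 2 = 141
141 / 3 = 47
47 / 47 = 1
282 = 2 × 3 × 47


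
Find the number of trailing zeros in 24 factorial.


floor(24/5) = 4
Total = 4

4 trailing zeros


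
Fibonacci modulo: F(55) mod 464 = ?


F(k) mod 464 for k=1..55:
1, 1, 2, 3, 5, 8, 13, 21, 34, 55, 89, 144, 233, 377, 146, 59, 205, 264, 5, 269, 274, 79, 353, 432, 321, 289, 146, 435, 117, 88, 205, 293, 34, 327, 361, 224, 121, 345, 2, 347, 349, 232, 117, 349, 2, 351, 353, 240, 129, 369, 34, 403, 437, 376, 349
F(55) mod 464 = 349


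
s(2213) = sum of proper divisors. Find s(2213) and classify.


Proper divisors: 1
Sum = 1 = 1
1 < 2213 → deficient

s(2213) = 1 (deficient)


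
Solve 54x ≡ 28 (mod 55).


GCD(54, 55) = 1, unique solution
a^(-1) mod 55 = 54
x = 54 * 28 mod 55 = 27

x ≡ 27 (mod 55)


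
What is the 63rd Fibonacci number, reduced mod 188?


F(k) mod 188 for k=1..63:
1, 1, 2, 3, 5, 8, 13, 21, 34, 55, 89, 144, 45, 1, 46, 47, 93, 140, 45, 185, 42, 39, 81, 120, 13, 133, 146, 91, 49, 140, 1, 141, 142, 95, 49, 144, 5, 149, 154, 115, 81, 8, 89, 97, 186, 95, 93, 0, 93, 93, 186, 91, 89, 180, 81, 73, 154, 39, 5, 44, 49, 93, 142
F(63) mod 188 = 142


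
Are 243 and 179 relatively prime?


Euclidean algorithm:
243 = 1 * 179 + 64
179 = 2 * 64 + 51
64 = 1 * 51 + 13
51 = 3 * 13 + 12
13 = 1 * 12 + 1
12 = 12 * 1 + 0
GCD(243, 179) = 1

Yes, coprime (GCD = 1)


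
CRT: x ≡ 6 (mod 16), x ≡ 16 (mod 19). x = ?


M = 16*19 = 304
M1 = M/16 = 19, M2 = M/19 = 16
M1^(-1) mod 16 = 11, M2^(-1) mod 19 = 6
x = 6*19*11 + 16*16*6 = 2790
2790 mod 304 = 54
Check: 54 mod 16 = 6 ✓, 54 mod 19 = 16 ✓

x ≡ 54 (mod 304)


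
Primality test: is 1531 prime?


Check divisors up to sqrt(1531) = 39.1280
No divisors found.
1531 is prime.

Yes, 1531 is prime


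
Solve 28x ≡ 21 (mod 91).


GCD(28, 91) = 7 divides 21
Divide: 4x ≡ 3 (mod 13)
x ≡ 4 (mod 13)


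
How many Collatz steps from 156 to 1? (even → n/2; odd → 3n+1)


156 → 78 → 39 → 118 → 59 → 178 → 89 → 268 → 134 → 67 → 202 → 101 → 304 → 152 → 76 → 38 → 19 → 58 → 29 → 88 → 44 → 22 → 11 → 34 → 17 → 52 → 26 → 13 → 40 → 20 → 10 → 5 → 16 → 8 → 4 → 2 → 1
Total steps = 36

36 steps


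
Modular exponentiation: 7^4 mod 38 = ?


7^1 mod 38 = 7
7^2 mod 38 = 11
7^3 mod 38 = 1
7^4 mod 38 = 7


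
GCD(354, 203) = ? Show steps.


354 = 1 * 203 + 151
203 = 1 * 151 + 52
151 = 2 * 52 + 47
52 = 1 * 47 + 5
47 = 9 * 5 + 2
5 = 2 * 2 + 1
2 = 2 * 1 + 0
GCD = 1


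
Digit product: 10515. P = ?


1 × 0 × 5 × 1 × 5 = 0


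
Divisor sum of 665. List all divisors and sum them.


Divisors of 665: 1, 5, 7, 19, 35, 95, 133, 665
Sum = 1 + 5 + 7 + 19 + 35 + 95 + 133 + 665 = 960

σ(665) = 960


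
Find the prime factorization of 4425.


4425 / 3 = 1475
1475 / 5 = 295
295 / 5 = 59
59 / 59 = 1
4425 = 3 × 5^2 × 59


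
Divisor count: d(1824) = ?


1824 = 2^5 × 3^1 × 19^1
d(1824) = (5+1) × (1+1) × (1+1) = 24

24 divisors


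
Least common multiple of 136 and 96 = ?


GCD(136, 96) = 8
LCM = 136*96/8 = 13056/8 = 1632

LCM = 1632


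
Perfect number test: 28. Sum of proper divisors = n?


Proper divisors of 28: 1, 2, 4, 7, 14
Sum = 1 + 2 + 4 + 7 + 14 = 28

Yes, 28 is perfect (28 = 28)


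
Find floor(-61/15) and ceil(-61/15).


-61/15 = -4.0667
floor = -5
ceil = -4

floor = -5, ceil = -4


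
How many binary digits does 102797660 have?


102797660 in base 2 = 110001000001001000101011100
Number of digits = 27

27 digits (base 2)


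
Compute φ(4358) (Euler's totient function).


4358 = 2 × 2179
Prime factors: 2, 2179
φ(4358) = 4358 × (1-1/2) × (1-1/2179)
= 4358 × 1/2 × 2178/2179 = 2178

φ(4358) = 2178


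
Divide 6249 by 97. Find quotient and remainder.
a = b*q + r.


6249 = 97 * 64 + 41
Check: 6208 + 41 = 6249

q = 64, r = 41


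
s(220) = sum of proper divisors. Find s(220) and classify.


Proper divisors: 1, 2, 4, 5, 10, 11, 20, 22, 44, 55, 110
Sum = 1 + 2 + 4 + 5 + 10 + 11 + 20 + 22 + 44 + 55 + 110 = 284
284 > 220 → abundant

s(220) = 284 (abundant)


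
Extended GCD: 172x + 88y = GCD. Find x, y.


Tabular extended Euclidean (each row: r = 172*s + 88*t):
r=172, s=1, t=0
r=88, s=0, t=1
q=1: r=84, s=1, t=-1   [172*(1) + 88*(-1) = 84]
q=1: r=4, s=-1, t=2   [172*(-1) + 88*(2) = 4]
q=21: r=0, s=22, t=-43   [172*(22) + 88*(-43) = 0]
GCD = 4; from the row with r=4: x=-1, y=2
Check: 172*(-1) + 88*(2) = -172 + 176 = 4

GCD = 4, x = -1, y = 2


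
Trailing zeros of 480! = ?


floor(480/5) = 96
floor(480/25) = 19
floor(480/125) = 3
Total = 118

118 trailing zeros


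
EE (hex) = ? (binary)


EE (base 16) = 238 (decimal)
238 (decimal) = 11101110 (base 2)


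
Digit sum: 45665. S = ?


4 + 5 + 6 + 6 + 5 = 26
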